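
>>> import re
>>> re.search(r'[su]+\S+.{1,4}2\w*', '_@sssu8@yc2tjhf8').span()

Pattern: one or more of one of [su]; then one or more of a non-whitespace character, then 1 to 4 of any character; then a literal '2', then zero or more of a word character.
The match spans [2:16] → 'sssu8@yc2tjhf8'.

(2, 16)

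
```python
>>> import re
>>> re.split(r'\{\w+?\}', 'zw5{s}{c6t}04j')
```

['zw5', '', '04j']

Matches to split on: at [3:6] → '{s}'; at [6:11] → '{c6t}'.
Each match becomes a cut point; 3 segments remain.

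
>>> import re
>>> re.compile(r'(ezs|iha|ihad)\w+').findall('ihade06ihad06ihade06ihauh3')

Branches in `(...|...)` are attempted left-to-right; the first branch that allows the whole pattern to succeed is taken.
Matches: at [0:26] match 'ihade06ihad06ihade06ihauh3', group 1 = 'iha'.
Because there's exactly one group, `findall` drops the full match and keeps group 1 from the one hit.

['iha']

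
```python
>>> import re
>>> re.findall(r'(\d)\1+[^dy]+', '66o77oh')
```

A backreference is literal: `\1` must see the identical characters the first group matched.
One capturing group, so `findall` returns just the captured substring from the one match — 1 in all.

['6']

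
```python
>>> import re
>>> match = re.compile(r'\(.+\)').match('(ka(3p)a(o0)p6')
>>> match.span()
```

(0, 12)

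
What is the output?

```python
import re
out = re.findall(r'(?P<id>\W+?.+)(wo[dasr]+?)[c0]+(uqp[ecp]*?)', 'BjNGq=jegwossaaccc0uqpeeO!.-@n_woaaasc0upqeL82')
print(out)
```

[('=jeg', 'wossaa', 'uqp')]

The pattern matches one or more of a non-word character (lazy), then one or more of any character (captured as 'id'); then the literal 'wo', then one or more of one of [dasr] (lazy) (captured); then one or more of one of [c0]; then the literal 'uqp', then zero or more of one of [ecp] (lazy) (captured).
Scanning left to right: at [5:22] match '=jegwossaaccc0uqp', groups = ('=jeg', 'wossaa', 'uqp').
3 groups means the one result is a tuple of 3 captured strings — 1 here.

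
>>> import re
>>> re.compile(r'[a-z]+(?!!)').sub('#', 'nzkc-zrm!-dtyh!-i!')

'#-#m!-#h!-i!'

The negative lookaround is zero-width — it rules out positions where the adjacent text would match, without consuming anything.
Matches: at [0:4] → 'nzkc'; at [5:7] → 'zr'; at [10:13] → 'dty'.
Every occurrence is swapped for '#'.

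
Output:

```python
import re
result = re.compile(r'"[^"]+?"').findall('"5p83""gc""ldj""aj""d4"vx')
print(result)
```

Walking the string: at [0:6] → '"5p83"'; at [6:10] → '"gc"'; at [10:15] → '"ldj"'; at [15:19] → '"aj"'; at [19:23] → '"d4"'.
No capturing groups, so `findall` returns the 5 full match strings.

['"5p83"', '"gc"', '"ldj"', '"aj"', '"d4"']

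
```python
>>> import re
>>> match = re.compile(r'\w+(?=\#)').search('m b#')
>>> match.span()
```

The `(?=…)`/`(?<=…)` assertion just peeks at neighbouring text; it doesn't advance the match position.
`re.search` tries every starting position until one works.
The match spans [2:3] → 'b'.

(2, 3)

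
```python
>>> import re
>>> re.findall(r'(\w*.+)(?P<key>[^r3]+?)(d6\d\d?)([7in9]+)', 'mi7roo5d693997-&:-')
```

[('mi7roo', '5', 'd693', '997')]

`findall` packs the 4 group values into a tuple for every match.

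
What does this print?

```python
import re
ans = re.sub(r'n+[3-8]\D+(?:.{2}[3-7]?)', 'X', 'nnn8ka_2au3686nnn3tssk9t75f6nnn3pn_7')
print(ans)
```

Xu3686X5f6X

Pattern: one or more of the literal 'n', then a character in [3-8]; then one or more of a non-digit; then exactly 2 of any character, then optionally a character in [3-7] (non-capturing group).
Matches: at [0:9] → 'nnn8ka_2a'; at [14:25] → 'nnn3tssk9t7'; at [28:36] → 'nnn3pn_7'.
`sub` substitutes 'X' at each match site.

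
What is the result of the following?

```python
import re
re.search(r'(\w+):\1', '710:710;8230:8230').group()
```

'710:710'

After group 1 captures some text, `\1` only succeeds where that same text appears again.
`re.search` scans for the first position where the pattern succeeds.
The match spans [0:7] → '710:710'.
Captured: group 1 = '710'.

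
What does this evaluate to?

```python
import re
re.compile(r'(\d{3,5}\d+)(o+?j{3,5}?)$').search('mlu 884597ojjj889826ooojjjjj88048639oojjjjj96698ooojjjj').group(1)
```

'96698'

The match spans [43:55] → '96698ooojjjj'.
Captured: group 1 = '96698', group 2 = 'ooojjjj'.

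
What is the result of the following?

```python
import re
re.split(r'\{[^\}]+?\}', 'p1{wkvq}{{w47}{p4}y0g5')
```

['p1', '', '', 'y0g5']

Matches to split on: at [2:8] → '{wkvq}'; at [8:14] → '{{w47}'; at [14:18] → '{p4}'.
The string is cut at each match, leaving 4 pieces.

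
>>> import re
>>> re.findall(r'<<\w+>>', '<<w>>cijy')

['<<w>>']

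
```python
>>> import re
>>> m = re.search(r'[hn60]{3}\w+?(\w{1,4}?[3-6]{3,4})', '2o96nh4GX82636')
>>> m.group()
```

'6nh4GX82636'

The pattern matches exactly 3 of one of [hn60], then one or more of a word character (lazy); then 1 to 4 of a word character (lazy), then 3 to 4 of a character in [3-6] (captured).
Unlike `match`, `search` isn't anchored — it looks for the pattern anywhere in the string.
The match spans [3:14] → '6nh4GX82636'.
Captured: group 1 = 'GX82636'.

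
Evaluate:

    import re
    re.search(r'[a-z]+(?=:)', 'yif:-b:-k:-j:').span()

Because the assertion is zero-width, the text it checks is not consumed and won't appear in the result.
`re.search` tries every starting position until one works.
The match spans [0:3] → 'yif'.

(0, 3)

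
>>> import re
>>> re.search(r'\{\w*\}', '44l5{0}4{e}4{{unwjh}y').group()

`re.search` scans for the first position where the pattern succeeds.
The match spans [4:7] → '{0}'.

'{0}'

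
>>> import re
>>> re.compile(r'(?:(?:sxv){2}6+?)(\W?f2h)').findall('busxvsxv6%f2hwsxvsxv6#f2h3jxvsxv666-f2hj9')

['%f2h', '#f2h']

This matches the literal 'sxv' repeated 2 times, then one or more of the literal '6' (lazy) (non-capturing group); then optionally a non-word character, then the literal 'f2h' (captured).
Matches: at [2:13] match 'sxvsxv6%f2h', group 1 = '%f2h'; at [14:25] match 'sxvsxv6#f2h', group 1 = '#f2h'.
`findall` collects group 1 from each match (2 total).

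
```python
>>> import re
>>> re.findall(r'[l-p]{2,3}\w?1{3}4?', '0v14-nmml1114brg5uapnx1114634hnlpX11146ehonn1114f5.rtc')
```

The pattern matches 2 to 3 of a character in [l-p], then optionally a word character; then exactly 3 of a literal '1', then optionally the literal '4'.
Walking the string: at [5:13] → 'nmml1114'; at [19:26] → 'pnx1114'; at [30:38] → 'nlpX1114'; at [41:48] → 'onn1114'.
Since nothing is captured, `findall` lists the 4 matched substrings directly.

['nmml1114', 'pnx1114', 'nlpX1114', 'onn1114']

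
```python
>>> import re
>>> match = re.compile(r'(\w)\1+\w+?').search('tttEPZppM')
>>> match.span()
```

A backreference is literal: `\1` must see the identical characters the first group matched.
`re.search` scans for the first position where the pattern succeeds.
The match spans [0:4] → 'tttE'.
Captured: group 1 = 't'.

(0, 4)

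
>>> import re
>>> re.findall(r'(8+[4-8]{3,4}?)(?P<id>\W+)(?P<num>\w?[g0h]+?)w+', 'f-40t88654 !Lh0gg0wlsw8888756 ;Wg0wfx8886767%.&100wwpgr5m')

[('88654', ' !', 'Lh0gg0'), ('8888756', ' ;', 'Wg0'), ('8886767', '%.&', '100')]

This matches one or more of the literal '8', then 3 to 4 of a character in [4-8] (lazy) (captured); then one or more of a non-word character (captured as 'id'); then optionally a word character, then one or more of one of [g0h] (lazy) (captured as 'num'); then one or more of a literal 'w'.
Scanning left to right: at [5:19] match '88654 !Lh0gg0w', groups = ('88654', ' !', 'Lh0gg0'); at [22:35] match '8888756 ;Wg0w', groups = ('8888756', ' ;', 'Wg0'); at [37:52] match '8886767%.&100ww', groups = ('8886767', '%.&', '100').
Multiple groups make `findall` return tuples — one 3-tuple for each match.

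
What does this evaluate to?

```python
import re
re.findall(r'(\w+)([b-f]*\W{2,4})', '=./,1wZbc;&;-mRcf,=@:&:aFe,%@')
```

[('1wZbc', ';&;-'), ('mRcf', ',=@:'), ('aFe', ',%@')]

The pattern matches one or more of a word character (captured); then zero or more of a character in [b-f], then 2 to 4 of a non-word character (captured).
Scanning left to right: at [4:13] match '1wZbc;&;-', groups = ('1wZbc', ';&;-'); at [13:21] match 'mRcf,=@:', groups = ('mRcf', ',=@:'); at [23:29] match 'aFe,%@', groups = ('aFe', ',%@').
With 2 capturing groups, `findall` returns a 2-tuple per match.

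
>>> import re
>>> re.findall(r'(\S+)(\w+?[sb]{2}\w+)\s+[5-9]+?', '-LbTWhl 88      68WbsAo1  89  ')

[('68', 'WbsAo1')]

The pattern matches one or more of a non-whitespace character (captured); then one or more of a word character (lazy), then exactly 2 of one of [sb], then one or more of a word character (captured); then one or more of whitespace, then one or more of a character in [5-9] (lazy).
Walking the string: at [16:27] match '68WbsAo1  8', groups = ('68', 'WbsAo1').
`findall` packs the 2 group values into a tuple for every match.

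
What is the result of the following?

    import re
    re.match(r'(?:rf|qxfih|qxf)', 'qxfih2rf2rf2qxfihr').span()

(0, 5)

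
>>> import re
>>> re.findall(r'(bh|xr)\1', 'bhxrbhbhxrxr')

['bh', 'xr']

A backreference is literal: `\1` must see the identical characters the first group matched.
Scanning left to right: at [4:8] match 'bhbh', group 1 = 'bh'; at [8:12] match 'xrxr', group 1 = 'xr'.
Because there's exactly one group, `findall` drops the full match and keeps group 1 from each hit.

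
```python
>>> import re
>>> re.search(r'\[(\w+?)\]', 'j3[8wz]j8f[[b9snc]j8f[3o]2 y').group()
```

The match spans [2:7] → '[8wz]'.

'[8wz]'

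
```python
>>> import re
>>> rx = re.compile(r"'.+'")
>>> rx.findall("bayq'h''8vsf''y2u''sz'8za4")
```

Matches: at [4:22] → "'h''8vsf''y2u''sz'".
Since nothing is captured, `findall` lists the 1 matched substring directly.

["'h''8vsf''y2u''sz'"]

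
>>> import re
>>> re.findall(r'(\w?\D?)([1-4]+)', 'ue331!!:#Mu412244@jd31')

[('ue', '331'), ('Mu', '412244'), ('jd', '31')]

This matches optionally a word character, then optionally a non-digit (captured); then one or more of a character in [1-4] (captured).
Matches: at [0:5] match 'ue331', groups = ('ue', '331'); at [9:17] match 'Mu412244', groups = ('Mu', '412244'); at [18:22] match 'jd31', groups = ('jd', '31').
Multiple groups make `findall` return tuples — one 2-tuple for each match.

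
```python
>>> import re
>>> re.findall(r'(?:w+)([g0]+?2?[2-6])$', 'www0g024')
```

The pattern matches one or more of a literal 'w' (non-capturing group); then one or more of one of [g0] (lazy), then optionally the literal '2', then a character in [2-6] (captured); then anchored at the end.
Walking the string: at [0:8] match 'www0g024', group 1 = '0g024'.
`findall` collects group 1 from the one match (1 total).

['0g024']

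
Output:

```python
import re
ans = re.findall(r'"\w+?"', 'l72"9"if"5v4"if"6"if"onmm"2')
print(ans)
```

['"9"', '"5v4"', '"6"', '"onmm"']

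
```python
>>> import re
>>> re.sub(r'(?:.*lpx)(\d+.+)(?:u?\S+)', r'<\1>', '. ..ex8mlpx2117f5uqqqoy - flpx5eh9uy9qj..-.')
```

Pattern: zero or more of any character, then the literal 'lpx' (non-capturing group); then one or more of a digit, then one or more of any character (captured); then optionally a literal 'u', then one or more of a non-whitespace character (non-capturing group).
Matches: at [0:43] → '. ..ex8mlpx2117f5uqqqoy - flpx5eh9uy9qj..-.'.
`\1` in the replacement pulls in group 1's text for each match.

'<5eh9uy9qj..->'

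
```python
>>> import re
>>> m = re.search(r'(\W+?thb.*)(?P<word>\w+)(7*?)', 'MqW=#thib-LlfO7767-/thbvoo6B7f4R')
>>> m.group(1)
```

'-/thbvoo6B7f4'

The match spans [18:32] → '-/thbvoo6B7f4R'.
Captured: group 1 = '-/thbvoo6B7f4', group 2 = 'R', group 3 = ''.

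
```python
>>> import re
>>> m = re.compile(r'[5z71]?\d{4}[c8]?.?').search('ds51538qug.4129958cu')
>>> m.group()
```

'51538q'

This matches optionally one of [5z71], then exactly 4 of a digit; then optionally one of [c8], then optionally any character.
The match spans [2:8] → '51538q'.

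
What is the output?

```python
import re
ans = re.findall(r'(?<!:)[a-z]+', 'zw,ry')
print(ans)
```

['zw', 'ry']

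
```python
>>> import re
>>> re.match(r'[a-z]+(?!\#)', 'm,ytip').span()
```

(0, 1)

The negative lookahead/lookbehind blocks any match where the forbidden context is present.
`match` is anchored at position 0; if the pattern doesn't fit there, it returns None.
The match spans [0:1] → 'm'.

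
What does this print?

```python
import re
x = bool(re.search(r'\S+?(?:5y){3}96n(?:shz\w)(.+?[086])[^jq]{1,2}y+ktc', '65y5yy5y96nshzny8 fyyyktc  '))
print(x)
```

False

This matches one or more of a non-whitespace character (lazy), then the literal '5y' repeated 3 times, then the literal '96n'; then the literal 'shz', then a word character (non-capturing group); then one or more of any character (lazy), then one of [086] (captured); then 1 to 2 of any character except [jq], then one or more of the literal 'y', then the literal 'ktc'.
Unlike `match`, `search` isn't anchored — it looks for the pattern anywhere in the string.
Here the pattern never matches, so the call returns None, and `bool(None)` is False.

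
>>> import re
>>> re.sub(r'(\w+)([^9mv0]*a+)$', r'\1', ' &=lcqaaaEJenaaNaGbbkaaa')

The pattern matches one or more of a word character (captured); then zero or more of any character except [9mv0], then one or more of the literal 'a' (captured); then anchored at the end.
Matches: at [3:24] → 'lcqaaaEJenaaNaGbbkaaa'.
`\1` in the replacement pulls in group 1's text for each match.

' &=lcqaaaEJenaaNaGbbkaa'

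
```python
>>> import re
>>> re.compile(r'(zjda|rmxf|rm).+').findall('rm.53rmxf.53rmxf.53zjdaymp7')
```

['rm']

`findall` collects group 1 from the one match (1 total).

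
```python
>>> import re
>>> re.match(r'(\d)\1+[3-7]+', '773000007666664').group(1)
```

'7'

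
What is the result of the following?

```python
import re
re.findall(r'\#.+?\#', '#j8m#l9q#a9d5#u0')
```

Lazy quantifiers expand one character at a time until the remainder of the pattern can match.
Matches: at [0:5] → '#j8m#'; at [8:14] → '#a9d5#'.
With no groups in the pattern, `findall` gives back each whole match — 2 here.

['#j8m#', '#a9d5#']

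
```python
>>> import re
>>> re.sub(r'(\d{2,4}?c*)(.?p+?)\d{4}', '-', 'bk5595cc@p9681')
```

The pattern matches 2 to 4 of a digit (lazy), then zero or more of a literal 'c' (captured); then optionally any character, then one or more of a literal 'p' (lazy) (captured); then exactly 4 of a digit.
Matches: at [2:14] → '5595cc@p9681'.
`sub` substitutes '-' at each match site.

'bk-'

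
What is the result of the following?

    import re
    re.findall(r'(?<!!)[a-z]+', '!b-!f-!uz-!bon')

['z', 'on']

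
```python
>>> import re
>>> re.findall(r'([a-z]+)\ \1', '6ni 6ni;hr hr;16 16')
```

The backreference `\1` re-matches whatever the first group consumed, character for character.
Matches: at [8:13] match 'hr hr', group 1 = 'hr'.
`findall` collects group 1 from the one match (1 total).

['hr']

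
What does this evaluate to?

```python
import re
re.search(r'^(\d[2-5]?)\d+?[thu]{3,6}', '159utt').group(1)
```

'15'

Pattern: anchored at the start of the string; then a digit, then optionally a character in [2-5] (captured); then one or more of a digit (lazy), then 3 to 6 of one of [thu].
Unlike `match`, `search` isn't anchored — it looks for the pattern anywhere in the string.
The match spans [0:6] → '159utt'.
Captured: group 1 = '15'.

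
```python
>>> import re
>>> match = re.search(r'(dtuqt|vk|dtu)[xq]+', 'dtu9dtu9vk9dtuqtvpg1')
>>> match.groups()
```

`re.search` tries every starting position until one works.
The match spans [11:15] → 'dtuq'.
Captured: group 1 = 'dtu'.

('dtu',)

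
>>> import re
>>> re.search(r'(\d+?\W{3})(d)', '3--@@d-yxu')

None

This matches one or more of a digit (lazy), then exactly 3 of a non-word character (captured); then a literal 'd' (captured).
`re.search` tries every starting position until one works.
Here the pattern never matches, so the call returns None.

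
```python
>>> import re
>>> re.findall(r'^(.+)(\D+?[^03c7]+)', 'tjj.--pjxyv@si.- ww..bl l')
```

2 groups means the one result is a tuple of 2 captured strings — 1 here.

[('tjj.--pjxyv@si.- ww..bl', ' l')]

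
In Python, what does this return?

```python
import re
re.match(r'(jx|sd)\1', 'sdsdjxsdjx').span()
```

(0, 4)

`\1` is not a pattern — it's the concrete string captured by group 1, re-applied verbatim.
With `match`, the pattern is implicitly anchored at the beginning.
The match spans [0:4] → 'sdsd'.
Captured: group 1 = 'sd'.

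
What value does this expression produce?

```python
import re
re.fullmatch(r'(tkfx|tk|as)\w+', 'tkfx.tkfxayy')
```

None

`fullmatch` succeeds only if the pattern covers the string from start to end.
Here the string isn't matched end-to-end, so the call returns None.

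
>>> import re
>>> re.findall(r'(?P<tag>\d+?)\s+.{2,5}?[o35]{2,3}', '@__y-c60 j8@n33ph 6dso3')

['60']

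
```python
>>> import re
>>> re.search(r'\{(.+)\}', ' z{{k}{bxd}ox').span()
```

`re.search` scans for the first position where the pattern succeeds.
The match spans [2:11] → '{{k}{bxd}'.
Captured: group 1 = '{k}{bxd'.

(2, 11)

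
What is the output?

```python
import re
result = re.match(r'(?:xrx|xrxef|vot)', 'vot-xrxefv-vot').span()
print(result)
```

(0, 3)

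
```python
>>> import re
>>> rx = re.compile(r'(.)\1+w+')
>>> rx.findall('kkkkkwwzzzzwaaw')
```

['k', 'z', 'a']

After group 1 captures some text, `\1` only succeeds where that same text appears again.
`findall` collects group 1 from each match (3 total).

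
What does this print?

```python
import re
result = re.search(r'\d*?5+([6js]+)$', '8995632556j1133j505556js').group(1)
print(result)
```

The pattern matches zero or more of a digit (lazy), then one or more of the literal '5'; then one or more of one of [6js] (captured); then anchored at the end.
`re.search` scans for the first position where the pattern succeeds.
The match spans [16:24] → '505556js'.
Captured: group 1 = '6js'.

6js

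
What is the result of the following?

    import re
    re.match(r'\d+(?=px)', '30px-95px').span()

(0, 2)

The positive lookaround only admits positions where the adjacent text matches; those characters stay outside the span.
`match` is anchored at position 0; if the pattern doesn't fit there, it returns None.
The match spans [0:2] → '30'.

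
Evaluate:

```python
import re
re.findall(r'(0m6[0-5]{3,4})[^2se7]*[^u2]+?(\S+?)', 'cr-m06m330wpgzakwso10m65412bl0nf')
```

`findall` packs the 2 group values into a tuple for every match.

[('0m65412', 'f')]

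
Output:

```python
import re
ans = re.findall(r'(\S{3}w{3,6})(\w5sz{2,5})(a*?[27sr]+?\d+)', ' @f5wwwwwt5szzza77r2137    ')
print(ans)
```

`findall` packs the 3 group values into a tuple for every match.

[('@f5wwwww', 't5szzz', 'a77')]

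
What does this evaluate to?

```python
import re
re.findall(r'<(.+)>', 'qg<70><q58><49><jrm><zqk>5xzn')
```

['70><q58><49><jrm><zqk']

Matches: at [2:25] match '<70><q58><49><jrm><zqk>', group 1 = '70><q58><49><jrm><zqk'.
`findall` collects group 1 from the one match (1 total).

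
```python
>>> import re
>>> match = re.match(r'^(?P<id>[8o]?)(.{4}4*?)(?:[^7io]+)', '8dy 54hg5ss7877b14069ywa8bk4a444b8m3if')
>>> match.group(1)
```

'8'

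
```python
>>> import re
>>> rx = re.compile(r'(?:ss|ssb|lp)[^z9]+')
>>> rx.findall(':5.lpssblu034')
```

Since nothing is captured, `findall` lists the 1 matched substring directly.

['lpssblu034']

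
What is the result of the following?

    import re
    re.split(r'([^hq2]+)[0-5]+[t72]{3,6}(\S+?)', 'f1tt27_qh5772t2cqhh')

The `?` after the quantifier makes it lazy — it takes as little as possible before letting the rest of the pattern try.
With a capturing group present, the delimiter's captured portion is kept in the result list.

['', 'f', '_', 'qh5772t2cqhh']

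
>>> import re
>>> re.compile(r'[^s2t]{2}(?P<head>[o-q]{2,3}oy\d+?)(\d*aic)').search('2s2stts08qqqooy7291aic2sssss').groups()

('qqooy7', '291aic')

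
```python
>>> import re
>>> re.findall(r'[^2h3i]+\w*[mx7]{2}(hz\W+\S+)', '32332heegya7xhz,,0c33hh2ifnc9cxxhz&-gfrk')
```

The pattern matches one or more of any character except [2h3i], then zero or more of a word character, then exactly 2 of one of [mx7]; then the literal 'hz', then one or more of a non-word character, then one or more of a non-whitespace character (captured).
Because there's exactly one group, `findall` drops the full match and keeps group 1 from the one hit.

['hz,,0c33hh2ifnc9cxxhz&-gfrk']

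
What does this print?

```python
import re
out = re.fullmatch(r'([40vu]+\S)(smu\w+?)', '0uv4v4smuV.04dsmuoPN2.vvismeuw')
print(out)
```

The pattern matches one or more of one of [40vu], then a non-whitespace character (captured); then the literal 'smu', then one or more of a word character (lazy) (captured).
`re.fullmatch` is like wrapping the pattern in `^…$` (in single-line mode).
Here there's no way to consume every character, so the call returns None.

None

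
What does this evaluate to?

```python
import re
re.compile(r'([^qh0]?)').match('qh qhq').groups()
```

('',)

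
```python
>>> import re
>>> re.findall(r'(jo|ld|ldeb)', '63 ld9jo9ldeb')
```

`|` is ordered: at each position the engine commits to the first alternative that works.
Matches: at [3:5] match 'ld', group 1 = 'ld'; at [6:8] match 'jo', group 1 = 'jo'; at [9:11] match 'ld', group 1 = 'ld'.
Because there's exactly one group, `findall` drops the full match and keeps group 1 from each hit.

['ld', 'jo', 'ld']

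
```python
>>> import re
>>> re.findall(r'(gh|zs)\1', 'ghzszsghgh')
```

`\1` is not a pattern — it's the concrete string captured by group 1, re-applied verbatim.
Because there's exactly one group, `findall` drops the full match and keeps group 1 from each hit.

['zs', 'gh']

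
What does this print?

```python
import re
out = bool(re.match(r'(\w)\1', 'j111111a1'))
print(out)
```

False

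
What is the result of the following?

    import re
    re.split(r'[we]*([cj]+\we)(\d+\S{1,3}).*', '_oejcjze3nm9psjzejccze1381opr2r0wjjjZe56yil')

This matches zero or more of one of [we]; then one or more of one of [cj], then a word character, then the literal 'e' (captured); then one or more of a digit, then 1 to 3 of a non-whitespace character (captured); then zero or more of any character.
Matches to split on: at [2:43] → 'ejcjze3nm9psjzejccze1381opr2r0wjjjZe56yil'.
With a capturing group present, the delimiter's captured portion is kept in the result list.

['_o', 'jcjze', '3nm9', '']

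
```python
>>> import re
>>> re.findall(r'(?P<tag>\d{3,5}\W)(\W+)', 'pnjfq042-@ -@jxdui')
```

[('042-', '@ -@')]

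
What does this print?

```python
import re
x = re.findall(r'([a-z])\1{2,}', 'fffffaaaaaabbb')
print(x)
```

['f', 'a', 'b']

After group 1 captures some text, `\1` only succeeds where that same text appears again.
With a single group, `findall` returns only what that group captured — 3 items.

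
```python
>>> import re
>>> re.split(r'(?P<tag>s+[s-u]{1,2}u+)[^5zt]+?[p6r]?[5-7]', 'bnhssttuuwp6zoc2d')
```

Pattern: one or more of the literal 's', then 1 to 2 of a character in [s-u], then one or more of a literal 'u' (captured as 'tag'); then one or more of any character except [5zt] (lazy); then optionally one of [p6r], then a character in [5-7].
Matches to split on: at [3:12] → 'ssttuuwp6'.
With a capturing group present, the delimiter's captured portion is kept in the result list.

['bnh', 'ssttuu', 'zoc2d']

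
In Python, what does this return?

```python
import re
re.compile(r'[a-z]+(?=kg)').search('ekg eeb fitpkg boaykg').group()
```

'e'

Lookahead/lookbehind check context without consuming it, so the matched span excludes the asserted characters.
`re.search` tries every starting position until one works.
The match spans [0:1] → 'e'.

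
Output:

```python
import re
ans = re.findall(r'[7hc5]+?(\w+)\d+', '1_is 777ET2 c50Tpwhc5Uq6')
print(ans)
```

Pattern: one or more of one of [7hc5] (lazy); then one or more of a word character (captured); then one or more of a digit.
Because the quantifier is non-greedy, it stops expanding at the earliest point where the rest of the pattern can succeed.
Walking the string: at [5:11] match '777ET2', group 1 = '77ET'; at [12:24] match 'c50Tpwhc5Uq6', group 1 = '50Tpwhc5Uq'.
One capturing group, so `findall` returns just the captured substring from each match — 2 in all.

['77ET', '50Tpwhc5Uq']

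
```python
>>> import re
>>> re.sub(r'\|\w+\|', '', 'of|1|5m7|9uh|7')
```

'of5m77'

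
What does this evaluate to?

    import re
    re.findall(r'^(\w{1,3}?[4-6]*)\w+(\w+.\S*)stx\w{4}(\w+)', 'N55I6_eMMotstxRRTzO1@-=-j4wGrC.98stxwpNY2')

[('N55', '1@-=-j4wGrC.98', '2')]

This matches anchored at the start of the string; then 1 to 3 of a word character (lazy), then zero or more of a character in [4-6] (captured); then one or more of a word character; then one or more of a word character, then any character, then zero or more of a non-whitespace character (captured); then the literal 'stx', then exactly 4 of a word character; then one or more of a word character (captured).
Walking the string: at [0:41] match 'N55I6_eMMotstxRRTzO1@-=-j4wGrC.98stxwpNY2', groups = ('N55', '1@-=-j4wGrC.98', '2').
3 groups means the one result is a tuple of 3 captured strings — 1 here.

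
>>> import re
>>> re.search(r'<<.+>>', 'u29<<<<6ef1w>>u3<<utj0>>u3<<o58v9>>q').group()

'<<<<6ef1w>>u3<<utj0>>u3<<o58v9>>'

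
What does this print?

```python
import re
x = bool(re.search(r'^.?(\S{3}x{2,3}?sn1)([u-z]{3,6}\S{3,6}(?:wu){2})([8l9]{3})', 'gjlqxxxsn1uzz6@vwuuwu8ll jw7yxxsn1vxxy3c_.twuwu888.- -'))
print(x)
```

Pattern: anchored at the start of the string; then optionally any character; then exactly 3 of a non-whitespace character, then 2 to 3 of a literal 'x' (lazy), then the literal 'sn1' (captured); then 3 to 6 of a character in [u-z], then 3 to 6 of a non-whitespace character, then the literal 'wu' repeated 2 times (captured); then exactly 3 of one of [8l9] (captured).
Here the pattern never matches, so the call returns None, and `bool(None)` is False.

False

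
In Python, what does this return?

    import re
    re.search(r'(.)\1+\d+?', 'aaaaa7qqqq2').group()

A backreference is literal: `\1` must see the identical characters the first group matched.
The match spans [0:6] → 'aaaaa7'.

'aaaaa7'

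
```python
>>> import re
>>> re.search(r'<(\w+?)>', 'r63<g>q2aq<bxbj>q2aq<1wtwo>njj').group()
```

The match spans [3:6] → '<g>'.

'<g>'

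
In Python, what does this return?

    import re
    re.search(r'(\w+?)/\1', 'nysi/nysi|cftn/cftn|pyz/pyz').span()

`\1` is not a pattern — it's the concrete string captured by group 1, re-applied verbatim.
The match spans [0:9] → 'nysi/nysi'.

(0, 9)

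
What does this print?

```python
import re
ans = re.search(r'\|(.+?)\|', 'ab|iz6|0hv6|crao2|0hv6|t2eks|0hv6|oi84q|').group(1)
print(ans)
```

iz6

Unlike `match`, `search` isn't anchored — it looks for the pattern anywhere in the string.
The match spans [2:7] → '|iz6|'.
Captured: group 1 = 'iz6'.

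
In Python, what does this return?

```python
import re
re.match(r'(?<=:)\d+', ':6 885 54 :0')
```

None

The `(?=…)`/`(?<=…)` assertion just peeks at neighbouring text; it doesn't advance the match position.
`match` is anchored at position 0; if the pattern doesn't fit there, it returns None.
Here the pattern fails at index 0, so the call returns None.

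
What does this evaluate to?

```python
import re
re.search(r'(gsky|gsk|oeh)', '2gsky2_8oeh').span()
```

(1, 5)

`|` is ordered: at each position the engine commits to the first alternative that works.
`search` walks the string left to right and returns the first match it finds.
The match spans [1:5] → 'gsky'.
Captured: group 1 = 'gsky'.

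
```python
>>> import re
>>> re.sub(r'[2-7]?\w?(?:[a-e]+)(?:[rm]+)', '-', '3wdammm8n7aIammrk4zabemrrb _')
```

'-8n7a-k-b _'

Pattern: optionally a character in [2-7], then optionally a word character; then one or more of a character in [a-e] (non-capturing group); then one or more of one of [rm] (non-capturing group).
Matches: at [0:7] → '3wdammm'; at [11:16] → 'Iammr'; at [17:25] → '4zabemrr'.
Each match is replaced by '-'.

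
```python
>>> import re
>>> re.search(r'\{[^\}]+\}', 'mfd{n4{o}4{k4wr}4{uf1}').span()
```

(3, 9)

The match spans [3:9] → '{n4{o}'.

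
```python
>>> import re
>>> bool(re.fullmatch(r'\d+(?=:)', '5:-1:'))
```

`re.fullmatch` is like wrapping the pattern in `^…$` (in single-line mode).
Here the pattern can't cover the whole string, so the call returns None, and `bool(None)` is False.

False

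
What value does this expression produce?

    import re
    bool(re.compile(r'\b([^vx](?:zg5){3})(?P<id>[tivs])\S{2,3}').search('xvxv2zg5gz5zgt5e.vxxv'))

Pattern: a word boundary (`\b`, zero-width); then any character except [vx], then the literal 'zg5' repeated 3 times (captured); then one of [tivs] (captured as 'id'); then 2 to 3 of a non-whitespace character.
`re.search` scans for the first position where the pattern succeeds.
Here nothing in the string fits, so the call returns None, and `bool(None)` is False.

False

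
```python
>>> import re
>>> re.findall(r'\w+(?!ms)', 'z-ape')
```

['z', 'ape']

`(?!…)`/`(?<!…)` only lets a position through if the neighbouring text does NOT match; no characters are consumed.
Scanning left to right: at [0:1] → 'z'; at [2:5] → 'ape'.
`findall` yields the raw match text (2 of them) because the pattern has no groups.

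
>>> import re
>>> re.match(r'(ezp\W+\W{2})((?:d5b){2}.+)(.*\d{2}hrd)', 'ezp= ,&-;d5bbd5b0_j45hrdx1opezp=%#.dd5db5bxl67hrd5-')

`re.match` only tries the pattern at the start of the string.
Here the string doesn't start with a match, so the call returns None.

None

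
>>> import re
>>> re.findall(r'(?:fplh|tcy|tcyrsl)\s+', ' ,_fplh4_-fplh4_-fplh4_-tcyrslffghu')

`findall` yields the raw match text (0 of them) because the pattern has no groups.
Nothing in the string satisfies the pattern, so the list is empty.

[]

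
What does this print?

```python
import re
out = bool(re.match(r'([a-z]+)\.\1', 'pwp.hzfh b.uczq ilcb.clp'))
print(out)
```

False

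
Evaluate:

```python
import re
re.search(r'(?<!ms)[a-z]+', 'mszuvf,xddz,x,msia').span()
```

(0, 6)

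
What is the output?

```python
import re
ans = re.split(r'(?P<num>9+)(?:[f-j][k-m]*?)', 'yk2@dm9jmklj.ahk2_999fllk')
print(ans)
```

['yk2@dm', '9', 'mklj.ahk2_', '999', 'llk']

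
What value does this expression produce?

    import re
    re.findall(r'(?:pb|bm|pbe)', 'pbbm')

['pb', 'bm']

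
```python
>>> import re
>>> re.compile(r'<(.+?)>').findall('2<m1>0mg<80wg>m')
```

['m1', '80wg']

With the lazy modifier that quantifier settles for the fewest repetitions that let the rest of the pattern succeed (the atoms after it are unaffected and can still be greedy).
Walking the string: at [1:5] match '<m1>', group 1 = 'm1'; at [8:14] match '<80wg>', group 1 = '80wg'.
With a single group, `findall` returns only what that group captured — 2 items.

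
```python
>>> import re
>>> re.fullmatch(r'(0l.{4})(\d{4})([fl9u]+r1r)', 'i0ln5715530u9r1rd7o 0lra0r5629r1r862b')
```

Pattern: the literal '0l', then exactly 4 of any character (captured); then exactly 4 of a digit (captured); then one or more of one of [fl9u], then the literal 'r1r' (captured).
`fullmatch` succeeds only if the pattern covers the string from start to end.
Here the pattern can't cover the whole string, so the call returns None.

None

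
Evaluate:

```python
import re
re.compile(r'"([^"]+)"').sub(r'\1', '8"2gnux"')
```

Matches: at [1:8] → '"2gnux"'.
The replacement refers to a captured group, so each match is rewritten using its own captured text.

'82gnux'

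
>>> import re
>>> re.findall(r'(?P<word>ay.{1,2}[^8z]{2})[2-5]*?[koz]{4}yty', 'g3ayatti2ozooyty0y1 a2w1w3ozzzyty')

['ayatti']

Because there's exactly one group, `findall` drops the full match and keeps group 1 from the one hit.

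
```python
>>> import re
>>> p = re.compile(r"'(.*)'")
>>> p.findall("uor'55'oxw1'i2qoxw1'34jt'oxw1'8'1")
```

Scanning left to right: at [3:32] match "'55'oxw1'i2qoxw1'34jt'oxw1'8'", group 1 = "55'oxw1'i2qoxw1'34jt'oxw1'8".
With a single group, `findall` returns only what that group captured — 1 item.

["55'oxw1'i2qoxw1'34jt'oxw1'8"]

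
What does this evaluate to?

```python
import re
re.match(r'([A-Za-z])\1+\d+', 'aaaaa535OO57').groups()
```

('a',)

A backreference is literal: `\1` must see the identical characters the first group matched.
`match` is anchored at position 0; if the pattern doesn't fit there, it returns None.
The match spans [0:8] → 'aaaaa535'.
Captured: group 1 = 'a'.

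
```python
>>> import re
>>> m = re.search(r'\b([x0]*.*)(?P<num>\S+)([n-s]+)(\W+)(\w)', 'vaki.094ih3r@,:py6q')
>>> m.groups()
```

('vaki.094ih', '3', 'r', '@,:', 'p')

Pattern: a word boundary (`\b`, zero-width); then zero or more of one of [x0], then zero or more of any character (captured); then one or more of a non-whitespace character (captured as 'num'); then one or more of a character in [n-s] (captured); then one or more of a non-word character (captured); then a word character (captured).
`search` walks the string left to right and returns the first match it finds.
The match spans [0:16] → 'vaki.094ih3r@,:p'.
Captured: group 1 = 'vaki.094ih', group 2 = '3', group 3 = 'r', group 4 = '@,:', group 5 = 'p'.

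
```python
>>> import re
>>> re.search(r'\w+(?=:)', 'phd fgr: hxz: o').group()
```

'fgr'

The `(?=…)`/`(?<=…)` assertion just peeks at neighbouring text; it doesn't advance the match position.
The match spans [4:7] → 'fgr'.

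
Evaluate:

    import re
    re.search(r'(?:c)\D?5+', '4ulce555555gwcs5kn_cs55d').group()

'ce555555'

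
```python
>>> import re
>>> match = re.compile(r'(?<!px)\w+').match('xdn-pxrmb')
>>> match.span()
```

`(?!…)`/`(?<!…)` only lets a position through if the neighbouring text does NOT match; no characters are consumed.
`re.match` won't scan ahead — the pattern has to work from the very first character.
The match spans [0:3] → 'xdn'.

(0, 3)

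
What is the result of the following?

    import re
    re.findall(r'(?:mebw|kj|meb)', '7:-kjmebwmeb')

`|` is ordered: at each position the engine commits to the first alternative that works.
Scanning left to right: at [3:5] → 'kj'; at [5:9] → 'mebw'; at [9:12] → 'meb'.
With no groups in the pattern, `findall` gives back each whole match — 3 here.

['kj', 'mebw', 'meb']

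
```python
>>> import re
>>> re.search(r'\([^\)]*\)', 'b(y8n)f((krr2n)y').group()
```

Unlike `match`, `search` isn't anchored — it looks for the pattern anywhere in the string.
The match spans [1:6] → '(y8n)'.

'(y8n)'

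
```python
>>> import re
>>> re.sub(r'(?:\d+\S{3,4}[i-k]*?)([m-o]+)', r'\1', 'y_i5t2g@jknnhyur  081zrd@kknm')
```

'y_innhyur  nm'

This matches one or more of a digit, then 3 to 4 of a non-whitespace character, then zero or more of a character in [i-k] (lazy) (non-capturing group); then one or more of a character in [m-o] (captured).
Each match is replaced using the text its own group 1 captured.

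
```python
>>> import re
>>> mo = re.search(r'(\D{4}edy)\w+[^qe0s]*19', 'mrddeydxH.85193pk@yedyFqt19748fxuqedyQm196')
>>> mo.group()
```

This matches exactly 4 of a non-digit, then the literal 'edy' (captured); then one or more of a word character, then zero or more of any character except [qe0s], then the literal '19'.
`re.search` scans for the first position where the pattern succeeds.
The match spans [15:41] → 'pk@yedyFqt19748fxuqedyQm19'.
Captured: group 1 = 'pk@yedy'.

'pk@yedyFqt19748fxuqedyQm19'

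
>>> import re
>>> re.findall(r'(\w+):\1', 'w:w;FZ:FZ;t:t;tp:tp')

['w', 'FZ', 't', 'tp']

A backreference is literal: `\1` must see the identical characters the first group matched.
Walking the string: at [0:3] match 'w:w', group 1 = 'w'; at [4:9] match 'FZ:FZ', group 1 = 'FZ'; at [10:13] match 't:t', group 1 = 't'; at [14:19] match 'tp:tp', group 1 = 'tp'.
With a single group, `findall` returns only what that group captured — 4 items.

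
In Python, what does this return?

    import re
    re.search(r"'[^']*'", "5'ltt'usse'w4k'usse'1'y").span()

The match spans [1:6] → "'ltt'".

(1, 6)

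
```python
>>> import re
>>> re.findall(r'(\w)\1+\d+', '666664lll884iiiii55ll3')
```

After group 1 captures some text, `\1` only succeeds where that same text appears again.
Matches: at [0:6] match '666664', group 1 = '6'; at [6:12] match 'lll884', group 1 = 'l'; at [12:19] match 'iiiii55', group 1 = 'i'; at [19:22] match 'll3', group 1 = 'l'.
With a single group, `findall` returns only what that group captured — 4 items.

['6', 'l', 'i', 'l']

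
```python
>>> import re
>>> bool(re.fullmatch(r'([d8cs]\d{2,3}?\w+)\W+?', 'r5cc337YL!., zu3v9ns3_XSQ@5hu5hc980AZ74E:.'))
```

False

Pattern: one of [d8cs], then 2 to 3 of a digit (lazy), then one or more of a word character (captured); then one or more of a non-word character (lazy).
`re.fullmatch` requires the pattern to consume the entire string.
Here the string isn't matched end-to-end, so the call returns None, and `bool(None)` is False.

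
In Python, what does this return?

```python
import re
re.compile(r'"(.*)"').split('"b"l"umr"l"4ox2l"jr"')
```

Matches to split on: at [0:20] → '"b"l"umr"l"4ox2l"jr"'.
`re.split` interleaves the captured-group text with the surrounding fragments.

['', 'b"l"umr"l"4ox2l"jr', '']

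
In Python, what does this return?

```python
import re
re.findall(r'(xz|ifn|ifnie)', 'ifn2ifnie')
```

Alternation tries branches left to right and keeps the first one that lets the overall match succeed at that position.
`findall` collects group 1 from each match (2 total).

['ifn', 'ifn']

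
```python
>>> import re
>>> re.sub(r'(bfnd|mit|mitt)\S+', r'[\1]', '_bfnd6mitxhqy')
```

'_[bfnd]'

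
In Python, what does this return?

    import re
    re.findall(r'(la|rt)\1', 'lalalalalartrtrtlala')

['la', 'la', 'rt', 'la']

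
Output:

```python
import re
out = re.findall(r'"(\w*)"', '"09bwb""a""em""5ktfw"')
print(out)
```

Scanning left to right: at [0:7] match '"09bwb"', group 1 = '09bwb'; at [7:10] match '"a"', group 1 = 'a'; at [10:14] match '"em"', group 1 = 'em'; at [14:21] match '"5ktfw"', group 1 = '5ktfw'.
Because there's exactly one group, `findall` drops the full match and keeps group 1 from each hit.

['09bwb', 'a', 'em', '5ktfw']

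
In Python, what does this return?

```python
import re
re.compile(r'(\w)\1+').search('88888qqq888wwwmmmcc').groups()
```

('8',)

The match spans [0:5] → '88888'.
Captured: group 1 = '8'.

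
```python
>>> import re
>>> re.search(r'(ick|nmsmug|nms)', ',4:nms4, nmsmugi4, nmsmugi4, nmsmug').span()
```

The match spans [3:6] → 'nms'.

(3, 6)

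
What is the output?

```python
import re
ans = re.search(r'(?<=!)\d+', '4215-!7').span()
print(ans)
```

Lookahead/lookbehind check context without consuming it, so the matched span excludes the asserted characters.
`re.search` tries every starting position until one works.
The match spans [6:7] → '7'.

(6, 7)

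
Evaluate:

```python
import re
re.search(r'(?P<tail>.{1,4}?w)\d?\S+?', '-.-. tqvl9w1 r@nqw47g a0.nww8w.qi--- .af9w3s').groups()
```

('qvl9w',)

The match spans [6:12] → 'qvl9w1'.
Captured: group 1 = 'qvl9w'.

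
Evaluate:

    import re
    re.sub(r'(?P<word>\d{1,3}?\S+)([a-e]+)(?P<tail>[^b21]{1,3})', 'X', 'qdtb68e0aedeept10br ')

'qdtbX'

This matches 1 to 3 of a digit (lazy), then one or more of a non-whitespace character (captured as 'word'); then one or more of a character in [a-e] (captured); then 1 to 3 of any character except [b21] (captured as 'tail').
Matches: at [4:20] → '68e0aedeept10br '.
Each match is replaced by 'X'.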